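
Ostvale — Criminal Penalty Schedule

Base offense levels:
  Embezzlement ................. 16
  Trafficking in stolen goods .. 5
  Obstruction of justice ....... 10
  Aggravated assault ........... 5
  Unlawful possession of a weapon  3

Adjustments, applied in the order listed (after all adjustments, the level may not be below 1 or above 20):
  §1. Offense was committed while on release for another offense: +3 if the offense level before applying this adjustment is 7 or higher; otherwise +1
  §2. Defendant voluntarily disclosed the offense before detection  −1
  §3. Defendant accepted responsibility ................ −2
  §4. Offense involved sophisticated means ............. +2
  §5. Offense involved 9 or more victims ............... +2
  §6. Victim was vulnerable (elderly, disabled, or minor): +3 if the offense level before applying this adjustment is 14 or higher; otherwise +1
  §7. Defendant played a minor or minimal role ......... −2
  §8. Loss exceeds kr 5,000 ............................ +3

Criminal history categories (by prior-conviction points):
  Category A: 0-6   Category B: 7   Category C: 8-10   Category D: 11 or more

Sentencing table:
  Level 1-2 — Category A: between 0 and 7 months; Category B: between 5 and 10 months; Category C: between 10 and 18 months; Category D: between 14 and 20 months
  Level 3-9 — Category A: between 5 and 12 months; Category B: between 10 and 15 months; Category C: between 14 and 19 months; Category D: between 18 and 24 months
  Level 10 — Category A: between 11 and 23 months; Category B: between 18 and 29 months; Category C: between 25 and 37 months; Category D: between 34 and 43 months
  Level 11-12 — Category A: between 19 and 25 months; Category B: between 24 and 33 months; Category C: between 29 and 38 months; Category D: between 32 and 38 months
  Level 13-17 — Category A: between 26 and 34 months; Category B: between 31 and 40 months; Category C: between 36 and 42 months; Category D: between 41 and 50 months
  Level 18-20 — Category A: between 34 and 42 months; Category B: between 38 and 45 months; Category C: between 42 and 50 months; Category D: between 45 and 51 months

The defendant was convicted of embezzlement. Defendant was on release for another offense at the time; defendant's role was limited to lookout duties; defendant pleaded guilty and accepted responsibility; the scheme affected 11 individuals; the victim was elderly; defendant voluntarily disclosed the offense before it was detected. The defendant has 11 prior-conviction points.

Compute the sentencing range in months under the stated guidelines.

Base offense level for embezzlement: 16.
§1 applies (level before this adjustment is 16 ≥ 7, so +3): 16 + 3 = 19.
§2 applies: 19 − 1 = 18.
§3 applies: 18 − 2 = 16.
§5 applies: 16 + 2 = 18.
§6 applies (level before this adjustment is 18 ≥ 14, so +3): 18 + 3 = 21.
§7 applies: 21 − 2 = 19.
Final offense level: 19.
Criminal history: 11 prior points → Category D (11+).
Level 19 falls in the 18-20 band.
Grid: Level 18-20 × Category D = 45-51 months.

45-51 months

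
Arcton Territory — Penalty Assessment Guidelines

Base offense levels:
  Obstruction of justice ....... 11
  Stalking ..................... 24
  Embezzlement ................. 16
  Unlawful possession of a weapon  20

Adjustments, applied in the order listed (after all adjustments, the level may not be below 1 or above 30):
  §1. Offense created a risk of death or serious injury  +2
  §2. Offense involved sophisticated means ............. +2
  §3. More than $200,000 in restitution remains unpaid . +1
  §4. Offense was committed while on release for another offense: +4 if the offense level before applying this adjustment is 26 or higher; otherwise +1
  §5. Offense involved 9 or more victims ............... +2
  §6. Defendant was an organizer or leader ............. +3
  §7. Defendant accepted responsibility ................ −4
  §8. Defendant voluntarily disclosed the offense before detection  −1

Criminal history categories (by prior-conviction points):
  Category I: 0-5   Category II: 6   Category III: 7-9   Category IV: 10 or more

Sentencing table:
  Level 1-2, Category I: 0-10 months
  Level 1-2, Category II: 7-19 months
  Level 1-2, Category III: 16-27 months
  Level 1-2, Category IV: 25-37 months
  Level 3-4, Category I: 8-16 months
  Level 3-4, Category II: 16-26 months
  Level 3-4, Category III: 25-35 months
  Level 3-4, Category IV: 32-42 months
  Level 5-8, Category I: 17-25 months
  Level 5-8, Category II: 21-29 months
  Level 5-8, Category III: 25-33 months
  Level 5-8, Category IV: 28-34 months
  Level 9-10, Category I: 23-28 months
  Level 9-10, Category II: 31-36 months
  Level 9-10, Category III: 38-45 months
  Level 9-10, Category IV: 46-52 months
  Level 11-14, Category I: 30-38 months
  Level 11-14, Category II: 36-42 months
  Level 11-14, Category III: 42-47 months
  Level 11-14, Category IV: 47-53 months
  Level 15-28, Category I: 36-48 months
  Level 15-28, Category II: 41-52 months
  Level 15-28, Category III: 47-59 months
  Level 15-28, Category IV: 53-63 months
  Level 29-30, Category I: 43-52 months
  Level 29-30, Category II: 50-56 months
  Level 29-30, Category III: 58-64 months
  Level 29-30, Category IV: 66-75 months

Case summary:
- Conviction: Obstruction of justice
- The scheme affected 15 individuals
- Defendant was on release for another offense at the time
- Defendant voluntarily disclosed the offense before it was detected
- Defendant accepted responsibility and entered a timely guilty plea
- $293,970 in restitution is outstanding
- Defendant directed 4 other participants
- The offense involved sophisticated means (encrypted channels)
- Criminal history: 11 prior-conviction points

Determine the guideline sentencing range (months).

Base offense level for obstruction of justice: 11.
§2 applies: 11 + 2 = 13.
§3 applies: 13 + 1 = 14.
§4 applies (level before this adjustment is 14 < 26, so +1): 14 + 1 = 15.
§5 applies: 15 + 2 = 17.
§6 applies: 17 + 3 = 20.
§7 applies: 20 − 4 = 16.
§8 applies: 16 − 1 = 15.
Final offense level: 15.
Criminal history: 11 prior points → Category IV (10+).
Level 15 falls in the 15-28 band.
Grid: Level 15-28 × Category IV = 53-63 months.

53-63 months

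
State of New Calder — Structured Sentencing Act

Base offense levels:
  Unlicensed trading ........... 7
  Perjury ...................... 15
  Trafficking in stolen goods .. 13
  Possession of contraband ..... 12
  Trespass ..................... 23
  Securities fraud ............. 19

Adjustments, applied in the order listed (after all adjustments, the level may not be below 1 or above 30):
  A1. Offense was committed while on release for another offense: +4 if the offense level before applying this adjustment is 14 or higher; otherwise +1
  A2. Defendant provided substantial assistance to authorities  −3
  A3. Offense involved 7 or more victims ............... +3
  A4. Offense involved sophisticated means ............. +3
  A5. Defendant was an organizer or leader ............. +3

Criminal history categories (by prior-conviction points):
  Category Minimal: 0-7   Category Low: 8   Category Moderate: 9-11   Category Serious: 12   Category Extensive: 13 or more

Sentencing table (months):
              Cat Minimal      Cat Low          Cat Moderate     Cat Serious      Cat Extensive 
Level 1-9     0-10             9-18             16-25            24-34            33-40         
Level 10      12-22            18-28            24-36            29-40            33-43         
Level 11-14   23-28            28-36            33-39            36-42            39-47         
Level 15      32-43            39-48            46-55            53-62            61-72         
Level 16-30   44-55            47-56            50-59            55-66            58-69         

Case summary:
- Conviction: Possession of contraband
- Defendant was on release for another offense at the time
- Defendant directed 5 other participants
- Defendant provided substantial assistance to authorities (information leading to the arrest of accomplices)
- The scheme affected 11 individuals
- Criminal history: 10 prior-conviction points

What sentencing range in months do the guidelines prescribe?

50-59 months

Base offense level for possession of contraband: 12.
A1 applies (level before this adjustment is 12 < 14, so +1): 12 + 1 = 13.
A2 applies: 13 − 3 = 10.
A3 applies: 10 + 3 = 13.
A5 applies: 13 + 3 = 16.
Final offense level: 16.
Criminal history: 10 prior points → Category Moderate (9-11).
Level 16 falls in the 16-30 band.
Grid: Level 16-30 × Category Moderate = 50-59 months.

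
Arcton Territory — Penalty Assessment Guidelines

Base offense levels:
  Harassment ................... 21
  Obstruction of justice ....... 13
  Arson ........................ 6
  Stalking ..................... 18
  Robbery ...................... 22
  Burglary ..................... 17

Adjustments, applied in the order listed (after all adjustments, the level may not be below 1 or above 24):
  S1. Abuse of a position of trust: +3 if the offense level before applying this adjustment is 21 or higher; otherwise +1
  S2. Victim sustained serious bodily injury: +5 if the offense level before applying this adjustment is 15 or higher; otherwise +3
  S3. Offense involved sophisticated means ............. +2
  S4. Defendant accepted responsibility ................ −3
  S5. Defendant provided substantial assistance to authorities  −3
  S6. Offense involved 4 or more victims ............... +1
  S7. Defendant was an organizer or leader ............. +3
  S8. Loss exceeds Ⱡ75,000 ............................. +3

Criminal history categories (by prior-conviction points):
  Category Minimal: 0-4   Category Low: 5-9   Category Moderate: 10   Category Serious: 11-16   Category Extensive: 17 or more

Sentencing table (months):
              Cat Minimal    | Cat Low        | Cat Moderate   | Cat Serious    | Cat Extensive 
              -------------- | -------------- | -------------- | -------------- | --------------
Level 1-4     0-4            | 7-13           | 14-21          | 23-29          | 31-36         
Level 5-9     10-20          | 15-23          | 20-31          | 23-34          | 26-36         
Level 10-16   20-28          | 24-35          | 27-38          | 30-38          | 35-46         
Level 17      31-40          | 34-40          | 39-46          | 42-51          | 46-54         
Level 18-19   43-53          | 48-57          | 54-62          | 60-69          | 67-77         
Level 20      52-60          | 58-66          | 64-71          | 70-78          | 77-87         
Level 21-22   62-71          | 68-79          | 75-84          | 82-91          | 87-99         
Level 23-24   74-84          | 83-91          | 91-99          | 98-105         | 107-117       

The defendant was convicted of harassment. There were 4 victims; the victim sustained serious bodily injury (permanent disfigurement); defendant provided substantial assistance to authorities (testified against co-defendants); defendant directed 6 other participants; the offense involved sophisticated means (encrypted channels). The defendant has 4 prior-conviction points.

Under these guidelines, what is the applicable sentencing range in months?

Base offense level for harassment: 21.
S2 applies (level before this adjustment is 21 ≥ 15, so +5): 21 + 5 = 26.
S3 applies: 26 + 2 = 28.
S4 does not apply.
S5 applies: 28 − 3 = 25.
S6 applies: 25 + 1 = 26.
S7 applies: 26 + 3 = 29.
S8 does not apply.
Level 29 exceeds the maximum of 24; capped at 24.
Final offense level: 24.
Criminal history: 4 prior points → Category Minimal (0-4).
Level 24 falls in the 23-24 band.
Grid: Level 23-24 × Category Minimal = 74-84 months.

74-84 months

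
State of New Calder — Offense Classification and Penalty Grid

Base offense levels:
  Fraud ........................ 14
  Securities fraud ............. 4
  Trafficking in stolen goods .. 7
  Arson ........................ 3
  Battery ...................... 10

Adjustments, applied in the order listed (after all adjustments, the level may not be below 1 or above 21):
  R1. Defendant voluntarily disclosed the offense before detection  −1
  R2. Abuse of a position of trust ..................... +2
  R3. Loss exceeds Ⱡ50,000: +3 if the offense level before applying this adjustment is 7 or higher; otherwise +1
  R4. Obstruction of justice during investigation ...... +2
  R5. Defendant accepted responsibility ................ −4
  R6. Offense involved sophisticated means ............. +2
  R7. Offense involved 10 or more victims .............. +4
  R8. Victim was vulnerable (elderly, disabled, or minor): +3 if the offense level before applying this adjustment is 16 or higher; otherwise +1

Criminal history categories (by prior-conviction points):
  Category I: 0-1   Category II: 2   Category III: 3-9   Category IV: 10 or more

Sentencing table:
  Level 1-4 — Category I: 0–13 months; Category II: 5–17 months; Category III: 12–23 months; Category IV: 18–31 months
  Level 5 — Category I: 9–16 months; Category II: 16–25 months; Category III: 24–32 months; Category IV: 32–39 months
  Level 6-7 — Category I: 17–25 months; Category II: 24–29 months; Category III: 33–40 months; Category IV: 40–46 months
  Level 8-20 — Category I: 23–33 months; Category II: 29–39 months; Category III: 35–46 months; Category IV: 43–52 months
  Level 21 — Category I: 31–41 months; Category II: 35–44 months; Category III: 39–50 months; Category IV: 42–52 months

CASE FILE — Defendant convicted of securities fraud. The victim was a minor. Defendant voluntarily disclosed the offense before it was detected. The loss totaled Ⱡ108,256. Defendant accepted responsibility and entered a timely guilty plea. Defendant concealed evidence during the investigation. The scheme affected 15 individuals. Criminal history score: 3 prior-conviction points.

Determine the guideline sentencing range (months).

33-40 months

Base offense level for securities fraud: 4.
R1 applies: 4 − 1 = 3.
R3 applies (level before this adjustment is 3 < 7, so +1): 3 + 1 = 4.
R4 applies: 4 + 2 = 6.
R5 applies: 6 − 4 = 2.
R6 does not apply.
R7 applies: 2 + 4 = 6.
R8 applies (level before this adjustment is 6 < 16, so +1): 6 + 1 = 7.
Final offense level: 7.
Criminal history: 3 prior points → Category III (3-9).
Level 7 falls in the 6-7 band.
Grid: Level 6-7 × Category III = 33-40 months.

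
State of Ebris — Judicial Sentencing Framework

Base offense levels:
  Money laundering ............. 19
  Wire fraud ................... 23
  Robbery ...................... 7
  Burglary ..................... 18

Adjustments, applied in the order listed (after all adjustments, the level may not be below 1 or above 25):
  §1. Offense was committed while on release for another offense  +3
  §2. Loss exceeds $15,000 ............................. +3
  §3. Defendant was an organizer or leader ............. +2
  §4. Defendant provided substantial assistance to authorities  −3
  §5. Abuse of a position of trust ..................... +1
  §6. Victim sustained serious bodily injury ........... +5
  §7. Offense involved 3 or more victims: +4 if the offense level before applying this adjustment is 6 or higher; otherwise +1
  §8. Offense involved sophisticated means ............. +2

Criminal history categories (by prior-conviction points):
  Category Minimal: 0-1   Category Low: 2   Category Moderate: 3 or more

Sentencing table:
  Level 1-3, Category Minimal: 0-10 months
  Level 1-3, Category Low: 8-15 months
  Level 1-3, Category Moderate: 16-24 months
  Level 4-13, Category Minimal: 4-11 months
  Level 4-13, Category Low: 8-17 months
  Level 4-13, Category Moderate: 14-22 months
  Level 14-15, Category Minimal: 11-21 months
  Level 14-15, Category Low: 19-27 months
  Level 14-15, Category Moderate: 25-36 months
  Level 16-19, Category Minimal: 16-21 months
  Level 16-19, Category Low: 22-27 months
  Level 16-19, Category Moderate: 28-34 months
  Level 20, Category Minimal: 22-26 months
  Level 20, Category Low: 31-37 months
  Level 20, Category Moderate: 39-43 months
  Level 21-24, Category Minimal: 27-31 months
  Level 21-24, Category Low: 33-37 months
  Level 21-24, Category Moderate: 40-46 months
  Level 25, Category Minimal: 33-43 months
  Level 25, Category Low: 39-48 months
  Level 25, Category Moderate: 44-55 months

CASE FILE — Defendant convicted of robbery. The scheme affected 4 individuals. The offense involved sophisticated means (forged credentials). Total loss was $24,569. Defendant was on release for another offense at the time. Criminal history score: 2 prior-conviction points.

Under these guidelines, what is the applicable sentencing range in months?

22-27 months

Base offense level for robbery: 7.
§1 applies: 7 + 3 = 10.
§2 applies: 10 + 3 = 13.
§3 does not apply.
§4 does not apply.
§5 does not apply.
§6 does not apply.
§7 applies (level before this adjustment is 13 ≥ 6, so +4): 13 + 4 = 17.
§8 applies: 17 + 2 = 19.
Final offense level: 19.
Criminal history: 2 prior points → Category Low (2).
Level 19 falls in the 16-19 band.
Grid: Level 16-19 × Category Low = 22-27 months.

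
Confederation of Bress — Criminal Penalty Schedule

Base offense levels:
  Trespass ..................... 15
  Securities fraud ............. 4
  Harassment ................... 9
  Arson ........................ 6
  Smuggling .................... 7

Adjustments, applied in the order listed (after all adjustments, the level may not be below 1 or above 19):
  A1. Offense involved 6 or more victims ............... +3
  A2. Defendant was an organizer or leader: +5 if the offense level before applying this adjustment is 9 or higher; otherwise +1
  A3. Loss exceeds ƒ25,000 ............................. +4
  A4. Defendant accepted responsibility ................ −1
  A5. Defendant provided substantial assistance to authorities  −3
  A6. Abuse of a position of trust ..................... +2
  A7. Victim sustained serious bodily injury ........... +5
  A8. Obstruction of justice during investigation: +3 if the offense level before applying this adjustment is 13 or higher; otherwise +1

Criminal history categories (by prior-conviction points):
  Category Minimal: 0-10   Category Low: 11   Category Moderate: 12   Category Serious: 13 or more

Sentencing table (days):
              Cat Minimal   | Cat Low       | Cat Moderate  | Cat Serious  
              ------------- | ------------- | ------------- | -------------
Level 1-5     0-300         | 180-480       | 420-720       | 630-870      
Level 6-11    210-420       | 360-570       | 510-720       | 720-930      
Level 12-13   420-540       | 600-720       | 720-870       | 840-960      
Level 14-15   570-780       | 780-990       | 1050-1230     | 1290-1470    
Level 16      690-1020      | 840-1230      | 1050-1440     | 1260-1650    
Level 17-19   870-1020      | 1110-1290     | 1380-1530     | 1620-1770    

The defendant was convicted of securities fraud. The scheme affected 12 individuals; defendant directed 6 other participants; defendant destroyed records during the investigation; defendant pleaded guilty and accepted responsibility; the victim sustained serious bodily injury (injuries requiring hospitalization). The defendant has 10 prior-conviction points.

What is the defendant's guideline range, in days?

Base offense level for securities fraud: 4.
A1 applies: 4 + 3 = 7.
A2 applies (level before this adjustment is 7 < 9, so +1): 7 + 1 = 8.
A3 does not apply.
A4 applies: 8 − 1 = 7.
A5 does not apply.
A7 applies: 7 + 5 = 12.
A8 applies (level before this adjustment is 12 < 13, so +1): 12 + 1 = 13.
Final offense level: 13.
Criminal history: 10 prior points → Category Minimal (0-10).
Level 13 falls in the 12-13 band.
Grid: Level 12-13 × Category Minimal = 420-540 days.

420-540 days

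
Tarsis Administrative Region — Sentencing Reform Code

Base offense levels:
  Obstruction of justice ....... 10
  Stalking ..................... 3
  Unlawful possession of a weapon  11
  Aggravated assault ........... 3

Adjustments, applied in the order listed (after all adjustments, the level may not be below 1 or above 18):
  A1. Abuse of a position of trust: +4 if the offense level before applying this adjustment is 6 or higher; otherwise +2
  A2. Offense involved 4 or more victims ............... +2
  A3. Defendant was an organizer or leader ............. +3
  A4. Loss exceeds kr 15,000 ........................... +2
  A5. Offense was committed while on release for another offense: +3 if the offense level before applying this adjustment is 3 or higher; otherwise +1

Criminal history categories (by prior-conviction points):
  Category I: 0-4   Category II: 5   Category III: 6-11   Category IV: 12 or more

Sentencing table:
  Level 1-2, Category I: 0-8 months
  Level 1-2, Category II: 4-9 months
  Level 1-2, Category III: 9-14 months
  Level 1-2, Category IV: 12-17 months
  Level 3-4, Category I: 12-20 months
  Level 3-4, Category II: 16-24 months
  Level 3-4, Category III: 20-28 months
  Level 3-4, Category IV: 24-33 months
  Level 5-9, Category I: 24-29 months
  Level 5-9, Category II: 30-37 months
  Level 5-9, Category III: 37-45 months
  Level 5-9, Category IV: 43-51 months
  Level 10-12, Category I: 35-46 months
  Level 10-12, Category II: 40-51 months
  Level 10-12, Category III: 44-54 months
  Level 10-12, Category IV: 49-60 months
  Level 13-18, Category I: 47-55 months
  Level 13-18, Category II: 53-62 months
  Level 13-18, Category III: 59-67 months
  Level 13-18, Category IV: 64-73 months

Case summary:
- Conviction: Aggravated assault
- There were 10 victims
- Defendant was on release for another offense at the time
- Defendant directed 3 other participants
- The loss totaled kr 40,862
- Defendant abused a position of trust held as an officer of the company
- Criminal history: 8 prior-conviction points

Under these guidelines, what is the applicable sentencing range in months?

Base offense level for aggravated assault: 3.
A1 applies (level before this adjustment is 3 < 6, so +2): 3 + 2 = 5.
A2 applies: 5 + 2 = 7.
A3 applies: 7 + 3 = 10.
A4 applies: 10 + 2 = 12.
A5 applies (level before this adjustment is 12 ≥ 3, so +3): 12 + 3 = 15.
Final offense level: 15.
Criminal history: 8 prior points → Category III (6-11).
Level 15 falls in the 13-18 band.
Grid: Level 13-18 × Category III = 59-67 months.

59-67 months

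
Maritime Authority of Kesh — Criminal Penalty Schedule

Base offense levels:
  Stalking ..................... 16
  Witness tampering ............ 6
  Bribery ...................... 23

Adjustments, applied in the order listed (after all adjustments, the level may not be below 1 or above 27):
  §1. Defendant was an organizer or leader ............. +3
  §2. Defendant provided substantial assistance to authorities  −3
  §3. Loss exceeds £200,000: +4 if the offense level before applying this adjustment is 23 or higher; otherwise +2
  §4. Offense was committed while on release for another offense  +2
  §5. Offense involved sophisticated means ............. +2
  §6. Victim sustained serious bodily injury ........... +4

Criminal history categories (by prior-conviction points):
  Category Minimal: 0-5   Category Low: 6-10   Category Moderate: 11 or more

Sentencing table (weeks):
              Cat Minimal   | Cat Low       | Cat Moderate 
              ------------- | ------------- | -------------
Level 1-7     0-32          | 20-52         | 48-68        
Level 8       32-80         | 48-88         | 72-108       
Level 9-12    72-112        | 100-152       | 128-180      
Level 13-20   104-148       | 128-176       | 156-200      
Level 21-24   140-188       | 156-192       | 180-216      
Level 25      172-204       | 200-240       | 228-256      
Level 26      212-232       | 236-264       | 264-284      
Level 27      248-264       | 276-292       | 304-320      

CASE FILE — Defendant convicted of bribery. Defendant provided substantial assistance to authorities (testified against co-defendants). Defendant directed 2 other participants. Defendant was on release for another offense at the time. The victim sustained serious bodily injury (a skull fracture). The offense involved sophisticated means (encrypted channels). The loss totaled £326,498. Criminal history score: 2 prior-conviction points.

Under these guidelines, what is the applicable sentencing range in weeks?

Base offense level for bribery: 23.
§1 applies: 23 + 3 = 26.
§2 applies: 26 − 3 = 23.
§3 applies (level before this adjustment is 23 ≥ 23, so +4): 23 + 4 = 27.
§4 applies: 27 + 2 = 29.
§5 applies: 29 + 2 = 31.
§6 applies: 31 + 4 = 35.
Level 35 exceeds the maximum of 27; capped at 27.
Final offense level: 27.
Criminal history: 2 prior points → Category Minimal (0-5).
Level 27 falls in the 27 band.
Grid: Level 27 × Category Minimal = 248-264 weeks.

248-264 weeks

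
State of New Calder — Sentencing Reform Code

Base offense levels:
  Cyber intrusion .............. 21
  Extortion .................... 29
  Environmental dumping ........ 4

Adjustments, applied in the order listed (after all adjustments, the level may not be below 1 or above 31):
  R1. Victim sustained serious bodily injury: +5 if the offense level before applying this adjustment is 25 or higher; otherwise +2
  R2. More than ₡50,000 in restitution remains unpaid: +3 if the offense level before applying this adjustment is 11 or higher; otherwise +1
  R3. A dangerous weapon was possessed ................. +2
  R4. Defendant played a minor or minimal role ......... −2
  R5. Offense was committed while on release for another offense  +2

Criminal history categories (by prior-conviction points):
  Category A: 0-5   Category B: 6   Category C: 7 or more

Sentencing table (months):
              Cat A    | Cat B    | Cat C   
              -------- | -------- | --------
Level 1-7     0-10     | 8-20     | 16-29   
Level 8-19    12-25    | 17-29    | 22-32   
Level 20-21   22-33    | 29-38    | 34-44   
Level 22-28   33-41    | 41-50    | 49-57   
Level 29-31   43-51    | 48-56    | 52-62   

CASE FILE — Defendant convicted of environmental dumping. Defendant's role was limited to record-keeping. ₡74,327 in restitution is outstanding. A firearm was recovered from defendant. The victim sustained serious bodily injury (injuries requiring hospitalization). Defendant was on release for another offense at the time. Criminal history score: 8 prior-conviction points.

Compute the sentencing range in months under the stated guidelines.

Base offense level for environmental dumping: 4.
R1 applies (level before this adjustment is 4 < 25, so +2): 4 + 2 = 6.
R2 applies (level before this adjustment is 6 < 11, so +1): 6 + 1 = 7.
R3 applies: 7 + 2 = 9.
R4 applies: 9 − 2 = 7.
R5 applies: 7 + 2 = 9.
Final offense level: 9.
Criminal history: 8 prior points → Category C (7+).
Level 9 falls in the 8-19 band.
Grid: Level 8-19 × Category C = 22-32 months.

22-32 months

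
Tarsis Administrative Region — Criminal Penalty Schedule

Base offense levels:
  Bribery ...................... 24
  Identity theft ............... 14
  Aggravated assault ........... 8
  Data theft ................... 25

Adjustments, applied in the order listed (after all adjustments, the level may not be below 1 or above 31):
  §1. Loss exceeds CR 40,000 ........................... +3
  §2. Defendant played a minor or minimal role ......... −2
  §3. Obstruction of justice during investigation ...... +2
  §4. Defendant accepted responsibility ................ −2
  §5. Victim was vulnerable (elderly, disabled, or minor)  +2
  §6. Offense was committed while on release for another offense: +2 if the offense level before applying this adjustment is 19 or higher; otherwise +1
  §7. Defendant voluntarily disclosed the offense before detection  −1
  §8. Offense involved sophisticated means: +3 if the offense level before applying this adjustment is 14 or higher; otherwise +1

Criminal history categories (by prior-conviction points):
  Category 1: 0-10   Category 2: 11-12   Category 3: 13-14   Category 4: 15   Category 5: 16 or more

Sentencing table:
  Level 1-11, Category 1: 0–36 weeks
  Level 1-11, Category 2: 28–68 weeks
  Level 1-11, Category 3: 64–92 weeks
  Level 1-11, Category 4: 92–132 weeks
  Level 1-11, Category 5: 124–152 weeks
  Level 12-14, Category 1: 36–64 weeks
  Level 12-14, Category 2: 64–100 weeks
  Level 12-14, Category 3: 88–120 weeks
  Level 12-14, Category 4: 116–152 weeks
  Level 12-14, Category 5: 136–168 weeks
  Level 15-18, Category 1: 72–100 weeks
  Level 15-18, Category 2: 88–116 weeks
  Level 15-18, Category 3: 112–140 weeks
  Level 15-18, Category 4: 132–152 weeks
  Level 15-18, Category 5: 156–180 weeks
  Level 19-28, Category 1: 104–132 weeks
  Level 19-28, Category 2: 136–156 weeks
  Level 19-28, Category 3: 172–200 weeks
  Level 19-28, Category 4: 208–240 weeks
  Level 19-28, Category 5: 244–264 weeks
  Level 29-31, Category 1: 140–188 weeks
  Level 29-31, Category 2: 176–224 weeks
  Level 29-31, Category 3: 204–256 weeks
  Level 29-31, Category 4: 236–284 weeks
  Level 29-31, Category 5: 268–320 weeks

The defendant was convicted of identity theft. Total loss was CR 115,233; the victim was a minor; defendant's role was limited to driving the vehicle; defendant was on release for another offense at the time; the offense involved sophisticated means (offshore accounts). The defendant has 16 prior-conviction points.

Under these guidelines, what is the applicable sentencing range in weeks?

Base offense level for identity theft: 14.
§1 applies: 14 + 3 = 17.
§2 applies: 17 − 2 = 15.
§3 does not apply.
§4 does not apply.
§5 applies: 15 + 2 = 17.
§6 applies (level before this adjustment is 17 < 19, so +1): 17 + 1 = 18.
§7 does not apply.
§8 applies (level before this adjustment is 18 ≥ 14, so +3): 18 + 3 = 21.
Final offense level: 21.
Criminal history: 16 prior points → Category 5 (16+).
Level 21 falls in the 19-28 band.
Grid: Level 19-28 × Category 5 = 244-264 weeks.

244-264 weeks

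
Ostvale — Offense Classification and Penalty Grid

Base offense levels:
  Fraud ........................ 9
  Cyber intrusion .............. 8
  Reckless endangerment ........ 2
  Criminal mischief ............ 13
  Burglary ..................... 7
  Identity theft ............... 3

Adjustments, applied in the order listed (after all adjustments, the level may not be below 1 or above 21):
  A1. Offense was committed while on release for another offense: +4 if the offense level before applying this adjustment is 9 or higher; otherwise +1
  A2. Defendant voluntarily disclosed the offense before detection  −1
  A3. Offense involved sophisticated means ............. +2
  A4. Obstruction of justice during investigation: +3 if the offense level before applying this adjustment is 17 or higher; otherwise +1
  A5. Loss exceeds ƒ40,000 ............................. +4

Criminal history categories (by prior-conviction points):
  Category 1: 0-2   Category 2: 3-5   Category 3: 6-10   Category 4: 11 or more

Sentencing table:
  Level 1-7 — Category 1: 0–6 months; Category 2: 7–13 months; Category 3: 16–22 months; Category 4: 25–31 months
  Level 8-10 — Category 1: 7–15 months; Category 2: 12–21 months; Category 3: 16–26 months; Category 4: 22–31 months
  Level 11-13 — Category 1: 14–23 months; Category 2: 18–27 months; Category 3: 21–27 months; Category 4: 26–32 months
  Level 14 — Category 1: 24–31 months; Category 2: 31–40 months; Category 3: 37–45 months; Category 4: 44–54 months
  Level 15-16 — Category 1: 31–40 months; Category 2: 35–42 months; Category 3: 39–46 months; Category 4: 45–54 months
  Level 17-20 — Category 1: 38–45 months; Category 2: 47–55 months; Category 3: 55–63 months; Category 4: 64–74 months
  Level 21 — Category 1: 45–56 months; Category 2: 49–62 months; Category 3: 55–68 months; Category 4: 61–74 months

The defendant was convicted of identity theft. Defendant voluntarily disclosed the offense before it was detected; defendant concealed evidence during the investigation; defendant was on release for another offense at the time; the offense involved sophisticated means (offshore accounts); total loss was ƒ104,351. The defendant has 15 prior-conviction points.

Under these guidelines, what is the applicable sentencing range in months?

Base offense level for identity theft: 3.
A1 applies (level before this adjustment is 3 < 9, so +1): 3 + 1 = 4.
A2 applies: 4 − 1 = 3.
A3 applies: 3 + 2 = 5.
A4 applies (level before this adjustment is 5 < 17, so +1): 5 + 1 = 6.
A5 applies: 6 + 4 = 10.
Final offense level: 10.
Criminal history: 15 prior points → Category 4 (11+).
Level 10 falls in the 8-10 band.
Grid: Level 8-10 × Category 4 = 22-31 months.

22-31 months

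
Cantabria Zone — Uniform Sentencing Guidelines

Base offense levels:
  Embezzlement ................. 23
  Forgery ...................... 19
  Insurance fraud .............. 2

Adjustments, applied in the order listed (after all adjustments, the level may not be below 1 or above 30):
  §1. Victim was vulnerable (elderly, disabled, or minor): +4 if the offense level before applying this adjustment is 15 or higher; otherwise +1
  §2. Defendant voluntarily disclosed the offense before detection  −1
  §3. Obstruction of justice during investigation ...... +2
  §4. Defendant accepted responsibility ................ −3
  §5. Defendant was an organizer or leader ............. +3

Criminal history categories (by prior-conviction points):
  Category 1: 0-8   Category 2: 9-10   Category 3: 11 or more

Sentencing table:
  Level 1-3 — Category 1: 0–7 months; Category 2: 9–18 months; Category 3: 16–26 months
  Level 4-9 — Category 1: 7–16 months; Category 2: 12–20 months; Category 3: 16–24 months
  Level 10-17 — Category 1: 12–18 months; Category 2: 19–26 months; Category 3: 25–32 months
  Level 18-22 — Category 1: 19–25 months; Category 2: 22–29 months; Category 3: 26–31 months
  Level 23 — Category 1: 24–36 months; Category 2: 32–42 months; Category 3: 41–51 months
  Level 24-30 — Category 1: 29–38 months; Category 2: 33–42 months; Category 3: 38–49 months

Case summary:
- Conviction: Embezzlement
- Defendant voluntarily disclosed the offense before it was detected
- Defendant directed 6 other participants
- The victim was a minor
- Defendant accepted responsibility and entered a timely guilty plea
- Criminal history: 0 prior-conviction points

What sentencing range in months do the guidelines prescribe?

Base offense level for embezzlement: 23.
§1 applies (level before this adjustment is 23 ≥ 15, so +4): 23 + 4 = 27.
§2 applies: 27 − 1 = 26.
§3 does not apply.
§4 applies: 26 − 3 = 23.
§5 applies: 23 + 3 = 26.
Final offense level: 26.
Criminal history: 0 prior points → Category 1 (0-8).
Level 26 falls in the 24-30 band.
Grid: Level 24-30 × Category 1 = 29-38 months.

29-38 months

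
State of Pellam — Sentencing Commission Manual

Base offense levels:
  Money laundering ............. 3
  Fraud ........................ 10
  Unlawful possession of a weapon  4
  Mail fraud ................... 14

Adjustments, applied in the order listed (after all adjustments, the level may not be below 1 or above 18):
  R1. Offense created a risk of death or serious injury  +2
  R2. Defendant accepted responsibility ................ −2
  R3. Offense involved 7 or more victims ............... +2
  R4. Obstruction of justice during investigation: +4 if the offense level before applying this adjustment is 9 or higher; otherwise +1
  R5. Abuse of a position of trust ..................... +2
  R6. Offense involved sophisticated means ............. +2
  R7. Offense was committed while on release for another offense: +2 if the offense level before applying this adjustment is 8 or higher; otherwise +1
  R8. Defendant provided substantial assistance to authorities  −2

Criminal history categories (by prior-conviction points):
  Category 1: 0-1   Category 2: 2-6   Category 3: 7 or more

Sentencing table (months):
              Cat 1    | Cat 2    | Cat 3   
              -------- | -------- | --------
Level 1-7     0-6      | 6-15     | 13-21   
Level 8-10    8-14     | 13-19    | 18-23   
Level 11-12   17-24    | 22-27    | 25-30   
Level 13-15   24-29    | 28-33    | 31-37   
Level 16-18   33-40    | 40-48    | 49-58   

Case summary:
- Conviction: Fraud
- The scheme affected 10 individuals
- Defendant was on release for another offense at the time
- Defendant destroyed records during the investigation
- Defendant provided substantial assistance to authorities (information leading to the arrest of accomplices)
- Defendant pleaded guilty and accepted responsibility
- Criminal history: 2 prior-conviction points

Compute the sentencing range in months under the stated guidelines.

28-33 months

Base offense level for fraud: 10.
R2 applies: 10 − 2 = 8.
R3 applies: 8 + 2 = 10.
R4 applies (level before this adjustment is 10 ≥ 9, so +4): 10 + 4 = 14.
R5 does not apply.
R6 does not apply.
R7 applies (level before this adjustment is 14 ≥ 8, so +2): 14 + 2 = 16.
R8 applies: 16 − 2 = 14.
Final offense level: 14.
Criminal history: 2 prior points → Category 2 (2-6).
Level 14 falls in the 13-15 band.
Grid: Level 13-15 × Category 2 = 28-33 months.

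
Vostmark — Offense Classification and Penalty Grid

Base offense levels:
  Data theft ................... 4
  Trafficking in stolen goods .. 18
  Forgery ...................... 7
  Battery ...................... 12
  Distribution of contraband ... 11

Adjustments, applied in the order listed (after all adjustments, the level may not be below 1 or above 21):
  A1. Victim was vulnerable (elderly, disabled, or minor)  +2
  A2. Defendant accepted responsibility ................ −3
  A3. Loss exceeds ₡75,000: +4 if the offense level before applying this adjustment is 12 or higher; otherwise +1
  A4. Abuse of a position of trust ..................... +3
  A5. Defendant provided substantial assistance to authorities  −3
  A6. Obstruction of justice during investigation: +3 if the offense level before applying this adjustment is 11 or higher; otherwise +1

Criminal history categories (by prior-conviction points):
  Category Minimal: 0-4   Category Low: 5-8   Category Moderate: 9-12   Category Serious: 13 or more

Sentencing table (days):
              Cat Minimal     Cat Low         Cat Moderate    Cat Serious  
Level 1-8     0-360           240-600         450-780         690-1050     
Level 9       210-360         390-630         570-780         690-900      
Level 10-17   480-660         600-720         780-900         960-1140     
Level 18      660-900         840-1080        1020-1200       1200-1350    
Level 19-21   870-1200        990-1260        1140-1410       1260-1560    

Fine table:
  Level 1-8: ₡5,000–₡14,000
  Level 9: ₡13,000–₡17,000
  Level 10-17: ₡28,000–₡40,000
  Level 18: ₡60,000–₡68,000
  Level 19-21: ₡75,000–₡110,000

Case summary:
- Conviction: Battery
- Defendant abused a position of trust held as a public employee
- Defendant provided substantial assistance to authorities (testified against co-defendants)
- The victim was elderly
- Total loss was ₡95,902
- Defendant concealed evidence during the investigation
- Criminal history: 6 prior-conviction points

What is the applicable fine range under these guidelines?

₡75,000–₡110,000

Base offense level for battery: 12.
A1 applies: 12 + 2 = 14.
A3 applies (level before this adjustment is 14 ≥ 12, so +4): 14 + 4 = 18.
A4 applies: 18 + 3 = 21.
A5 applies: 21 − 3 = 18.
A6 applies (level before this adjustment is 18 ≥ 11, so +3): 18 + 3 = 21.
Final offense level: 21.
Level 21 falls in the 19-21 band.
Fine table: Level 19-21 → ₡75,000–₡110,000.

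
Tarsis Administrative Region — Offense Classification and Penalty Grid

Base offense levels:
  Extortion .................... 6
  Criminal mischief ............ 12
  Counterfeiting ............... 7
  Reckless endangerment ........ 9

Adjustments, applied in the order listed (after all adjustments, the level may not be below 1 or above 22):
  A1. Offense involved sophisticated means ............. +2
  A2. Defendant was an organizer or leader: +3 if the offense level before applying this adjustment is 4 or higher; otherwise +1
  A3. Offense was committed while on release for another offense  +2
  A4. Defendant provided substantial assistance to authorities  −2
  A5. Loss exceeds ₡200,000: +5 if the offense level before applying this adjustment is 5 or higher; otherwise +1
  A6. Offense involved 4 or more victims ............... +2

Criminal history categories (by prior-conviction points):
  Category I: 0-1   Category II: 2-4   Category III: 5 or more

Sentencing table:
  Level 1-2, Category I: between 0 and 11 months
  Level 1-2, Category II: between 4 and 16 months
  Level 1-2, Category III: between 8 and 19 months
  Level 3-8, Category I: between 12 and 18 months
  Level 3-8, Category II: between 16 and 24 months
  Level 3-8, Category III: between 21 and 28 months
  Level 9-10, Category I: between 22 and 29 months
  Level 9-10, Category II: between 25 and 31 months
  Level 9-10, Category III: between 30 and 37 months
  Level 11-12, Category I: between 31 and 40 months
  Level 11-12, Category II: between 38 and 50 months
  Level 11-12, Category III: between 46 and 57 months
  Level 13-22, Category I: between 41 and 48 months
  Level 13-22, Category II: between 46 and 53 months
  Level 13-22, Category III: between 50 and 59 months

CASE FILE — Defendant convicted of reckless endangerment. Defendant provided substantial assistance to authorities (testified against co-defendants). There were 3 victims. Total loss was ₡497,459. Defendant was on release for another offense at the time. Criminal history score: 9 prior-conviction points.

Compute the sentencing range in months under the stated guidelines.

50-59 months

Base offense level for reckless endangerment: 9.
A2 does not apply.
A3 applies: 9 + 2 = 11.
A4 applies: 11 − 2 = 9.
A5 applies (level before this adjustment is 9 ≥ 5, so +5): 9 + 5 = 14.
Final offense level: 14.
Criminal history: 9 prior points → Category III (5+).
Level 14 falls in the 13-22 band.
Grid: Level 13-22 × Category III = 50-59 months.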